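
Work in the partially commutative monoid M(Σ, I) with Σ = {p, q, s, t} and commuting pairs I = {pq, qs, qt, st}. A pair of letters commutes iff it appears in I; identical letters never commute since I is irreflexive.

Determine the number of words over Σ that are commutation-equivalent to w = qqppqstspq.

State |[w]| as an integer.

#0=q has no predecessor
#1=q depends on [0:q]
#2=p has no predecessor
#3=p depends on [2:p]
#4=q depends on [1:q]
#5=s depends on [3:p]
#6=t depends on [3:p]
#7=s depends on [5:s]
#8=p depends on [6:t, 7:s]
#9=q depends on [4:q]
sources: [0:q, 2:p]
N(rest) = Σ N(rest − s) over sources s of rest; N(one piece) = 1:
  size 1 → [8]=1  [9]=1
  size 2 → [4,9]=1  [6,8]=1  [7,8]=1  [8,9]=2
  size 3 → [1,4,9]=1  [4,8,9]=3  [5,7,8]=1  [6,7,8]=2  [6,8,9]=3  [7,8,9]=3
  size 4 → [0,1,4,9]=1  [1,4,8,9]=4  [4,6,8,9]=6  [4,7,8,9]=6  [5,6,7,8]=3  [5,7,8,9]=4  [6,7,8,9]=8
  size 5 → [0,1,4,8,9]=5  [1,4,6,8,9]=10  [1,4,7,8,9]=10  [3,5,6,7,8]=3  [4,5,7,8,9]=10  [4,6,7,8,9]=20  [5,6,7,8,9]=15
  size 6 → [0,1,4,6,8,9]=15  [0,1,4,7,8,9]=15  [1,4,5,7,8,9]=20  [1,4,6,7,8,9]=40  [2,3,5,6,7,8]=3  [3,5,6,7,8,9]=18  [4,5,6,7,8,9]=45
  size 7 → [0,1,4,5,7,8,9]=35  [0,1,4,6,7,8,9]=70  [1,4,5,6,7,8,9]=105  [2,3,5,6,7,8,9]=21  [3,4,5,6,7,8,9]=63
  size 8 → [0,1,4,5,6,7,8,9]=210  [1,3,4,5,6,7,8,9]=168  [2,3,4,5,6,7,8,9]=84
  first=0(q) contributes 252
  first=2(p) contributes 378
|[w]| = 630

630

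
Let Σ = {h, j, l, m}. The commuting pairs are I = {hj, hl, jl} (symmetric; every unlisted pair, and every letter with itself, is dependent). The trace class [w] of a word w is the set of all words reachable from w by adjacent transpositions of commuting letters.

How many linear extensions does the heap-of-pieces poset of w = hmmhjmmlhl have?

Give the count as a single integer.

6

piece 0:h — minimal
piece 1:m rests on {0:h}
piece 2:m rests on {1:m}
piece 3:h rests on {2:m}
piece 4:j rests on {2:m}
piece 5:m rests on {3:h, 4:j}
piece 6:m rests on {5:m}
piece 7:l rests on {6:m}
piece 8:h rests on {6:m}
piece 9:l rests on {7:l}
minimal pieces: {0:h}
ways to finish when only these pieces remain (= sum over removing one remaining piece with nothing left below it):
  1 left: {8}→1  {9}→1
  2 left: {7,9}→1  {8,9}→2
  3 left: {7,8,9}→3
  4 left: {6,7,8,9}→3
  5 left: {5,6,7,8,9}→3
  6 left: {3,5,6,7,8,9}→3  {4,5,6,7,8,9}→3
  7 left: {3,4,5,6,7,8,9}→6
  8 left: {2,3,4,5,6,7,8,9}→6
  placing 0:h first → 6 extensions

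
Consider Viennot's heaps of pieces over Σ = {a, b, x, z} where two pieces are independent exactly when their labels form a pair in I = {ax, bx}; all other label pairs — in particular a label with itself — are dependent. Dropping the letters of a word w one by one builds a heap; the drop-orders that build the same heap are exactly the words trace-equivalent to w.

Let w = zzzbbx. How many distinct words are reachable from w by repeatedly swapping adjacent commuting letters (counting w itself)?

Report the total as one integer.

3

drop 0:z onto floor
drop 1:z onto {0:z}
drop 2:z onto {1:z}
drop 3:b onto {2:z}
drop 4:b onto {3:b}
drop 5:x onto {2:z}
ground layer = {0:z}
drop-orders for the pieces not yet dropped (sum over which currently-grounded one goes next):
  1 to go: {4} 1  {5} 1
  2 to go: {3,4} 1  {4,5} 2
  3 to go: {3,4,5} 3
  4 to go: {2,3,4,5} 3
  if 0:z drops first: 3 orders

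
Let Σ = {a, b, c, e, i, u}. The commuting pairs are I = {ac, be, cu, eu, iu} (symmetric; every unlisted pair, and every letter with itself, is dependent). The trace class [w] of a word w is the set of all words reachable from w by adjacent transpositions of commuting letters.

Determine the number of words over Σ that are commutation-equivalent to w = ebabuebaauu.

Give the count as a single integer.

drop 0:e onto floor
drop 1:b onto floor
drop 2:a onto {0:e, 1:b}
drop 3:b onto {2:a}
drop 4:u onto {3:b}
drop 5:e onto {2:a}
drop 6:b onto {4:u}
drop 7:a onto {5:e, 6:b}
drop 8:a onto {7:a}
drop 9:u onto {8:a}
drop 10:u onto {9:u}
ground layer = {0:e, 1:b}
drop-orders for the pieces not yet dropped (sum over which currently-grounded one goes next):
  1 to go: {10} 1
  2 to go: {9,10} 1
  3 to go: {8,9,10} 1
  4 to go: {7,8,9,10} 1
  5 to go: {5,7,8,9,10} 1  {6,7,8,9,10} 1
  6 to go: {4,6,7,8,9,10} 1  {5,6,7,8,9,10} 2
  7 to go: {3,4,6,7,8,9,10} 1  {4,5,6,7,8,9,10} 3
  8 to go: {3,4,5,6,7,8,9,10} 4
  9 to go: {2,3,4,5,6,7,8,9,10} 4
  if 0:e drops first: 4 orders
  if 1:b drops first: 4 orders
heap linearizations: 8

8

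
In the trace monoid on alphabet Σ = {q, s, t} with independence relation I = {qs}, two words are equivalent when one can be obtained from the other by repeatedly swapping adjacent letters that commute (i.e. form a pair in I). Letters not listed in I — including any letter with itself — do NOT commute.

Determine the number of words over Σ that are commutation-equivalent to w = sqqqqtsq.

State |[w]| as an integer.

10

0(s) covers ∅
1(q) covers ∅
2(q) covers 1:q
3(q) covers 2:q
4(q) covers 3:q
5(t) covers 0:s, 4:q
6(s) covers 5:t
7(q) covers 5:t
floor of heap: 0:s, 1:q
completions by unplaced set U, small U first (add the entries for U minus each lowest piece of U):
  |U|=1: {6}:1  {7}:1
  |U|=2: {6,7}:2
  |U|=3: {5,6,7}:2
  |U|=4: {0,5,6,7}:2  {4,5,6,7}:2
  |U|=5: {0,4,5,6,7}:4  {3,4,5,6,7}:2
  |U|=6: {0,3,4,5,6,7}:6  {2,3,4,5,6,7}:2
  start at 0(s): 2
  start at 1(q): 8
sum over floor = 10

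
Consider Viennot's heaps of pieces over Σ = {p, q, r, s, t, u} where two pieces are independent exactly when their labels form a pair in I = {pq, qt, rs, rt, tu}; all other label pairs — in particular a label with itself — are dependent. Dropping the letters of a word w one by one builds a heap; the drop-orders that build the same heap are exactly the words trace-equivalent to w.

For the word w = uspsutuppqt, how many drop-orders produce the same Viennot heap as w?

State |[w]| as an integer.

13

piece 0:u — minimal
piece 1:s rests on {0:u}
piece 2:p rests on {1:s}
piece 3:s rests on {2:p}
piece 4:u rests on {3:s}
piece 5:t rests on {3:s}
piece 6:u rests on {4:u}
piece 7:p rests on {5:t, 6:u}
piece 8:p rests on {7:p}
piece 9:q rests on {6:u}
piece 10:t rests on {8:p}
minimal pieces: {0:u}
ways to finish when only these pieces remain (= sum over removing one remaining piece with nothing left below it):
  1 left: {9}→1  {10}→1
  2 left: {8,10}→1  {9,10}→2
  3 left: {7,8,10}→1  {8,9,10}→3
  4 left: {5,7,8,10}→1  {7,8,9,10}→4
  5 left: {5,7,8,9,10}→5  {6,7,8,9,10}→4
  6 left: {4,6,7,8,9,10}→4  {5,6,7,8,9,10}→9
  7 left: {4,5,6,7,8,9,10}→13
  8 left: {3,4,5,6,7,8,9,10}→13
  9 left: {2,3,4,5,6,7,8,9,10}→13
  placing 0:u first → 13 extensions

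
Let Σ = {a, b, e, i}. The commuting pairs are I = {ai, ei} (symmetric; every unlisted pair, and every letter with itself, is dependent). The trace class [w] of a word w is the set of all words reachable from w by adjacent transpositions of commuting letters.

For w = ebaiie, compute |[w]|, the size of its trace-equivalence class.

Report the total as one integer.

piece 0:e — minimal
piece 1:b rests on {0:e}
piece 2:a rests on {1:b}
piece 3:i rests on {1:b}
piece 4:i rests on {3:i}
piece 5:e rests on {2:a}
minimal pieces: {0:e}
ways to finish when only these pieces remain (= sum over removing one remaining piece with nothing left below it):
  1 left: {4}→1  {5}→1
  2 left: {2,5}→1  {3,4}→1  {4,5}→2
  3 left: {2,4,5}→3  {3,4,5}→3
  4 left: {2,3,4,5}→6
  placing 0:e first → 6 extensions

6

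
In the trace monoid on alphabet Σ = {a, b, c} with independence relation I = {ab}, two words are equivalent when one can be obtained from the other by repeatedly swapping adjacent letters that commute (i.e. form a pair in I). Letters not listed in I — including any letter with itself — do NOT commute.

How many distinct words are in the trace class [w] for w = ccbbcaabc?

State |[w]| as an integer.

3

#0=c has no predecessor
#1=c depends on [0:c]
#2=b depends on [1:c]
#3=b depends on [2:b]
#4=c depends on [3:b]
#5=a depends on [4:c]
#6=a depends on [5:a]
#7=b depends on [4:c]
#8=c depends on [6:a, 7:b]
sources: [0:c]
N(rest) = Σ N(rest − s) over sources s of rest; N(one piece) = 1:
  size 1 → [8]=1
  size 2 → [6,8]=1  [7,8]=1
  size 3 → [5,6,8]=1  [6,7,8]=2
  size 4 → [5,6,7,8]=3
  size 5 → [4,5,6,7,8]=3
  size 6 → [3,4,5,6,7,8]=3
  size 7 → [2,3,4,5,6,7,8]=3
  first=0(c) contributes 3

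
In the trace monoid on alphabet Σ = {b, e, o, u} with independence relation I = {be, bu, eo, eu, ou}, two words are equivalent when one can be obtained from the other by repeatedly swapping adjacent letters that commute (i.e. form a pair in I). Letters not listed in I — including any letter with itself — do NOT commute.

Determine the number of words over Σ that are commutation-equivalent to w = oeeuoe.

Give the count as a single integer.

60

#0=o has no predecessor
#1=e has no predecessor
#2=e depends on [1:e]
#3=u has no predecessor
#4=o depends on [0:o]
#5=e depends on [2:e]
sources: [0:o, 1:e, 3:u]
N(rest) = Σ N(rest − s) over sources s of rest; N(one piece) = 1:
  size 1 → [3]=1  [4]=1  [5]=1
  size 2 → [0,4]=1  [2,5]=1  [3,4]=2  [3,5]=2  [4,5]=2
  size 3 → [0,3,4]=3  [0,4,5]=3  [1,2,5]=1  [2,3,5]=3  [2,4,5]=3  [3,4,5]=6
  size 4 → [0,2,4,5]=6  [0,3,4,5]=12  [1,2,3,5]=4  [1,2,4,5]=4  [2,3,4,5]=12
  first=0(o) contributes 20
  first=1(e) contributes 30
  first=3(u) contributes 10
|[w]| = 60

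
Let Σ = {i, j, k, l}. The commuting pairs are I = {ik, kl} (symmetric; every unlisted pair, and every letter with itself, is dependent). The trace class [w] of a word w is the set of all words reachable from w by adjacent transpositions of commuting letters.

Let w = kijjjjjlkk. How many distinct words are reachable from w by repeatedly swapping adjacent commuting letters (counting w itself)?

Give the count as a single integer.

6

drop 0:k onto floor
drop 1:i onto floor
drop 2:j onto {0:k, 1:i}
drop 3:j onto {2:j}
drop 4:j onto {3:j}
drop 5:j onto {4:j}
drop 6:j onto {5:j}
drop 7:l onto {6:j}
drop 8:k onto {6:j}
drop 9:k onto {8:k}
ground layer = {0:k, 1:i}
drop-orders for the pieces not yet dropped (sum over which currently-grounded one goes next):
  1 to go: {7} 1  {9} 1
  2 to go: {7,9} 2  {8,9} 1
  3 to go: {7,8,9} 3
  4 to go: {6,7,8,9} 3
  5 to go: {5,6,7,8,9} 3
  6 to go: {4,5,6,7,8,9} 3
  7 to go: {3,4,5,6,7,8,9} 3
  8 to go: {2,3,4,5,6,7,8,9} 3
  if 0:k drops first: 3 orders
  if 1:i drops first: 3 orders
heap linearizations: 6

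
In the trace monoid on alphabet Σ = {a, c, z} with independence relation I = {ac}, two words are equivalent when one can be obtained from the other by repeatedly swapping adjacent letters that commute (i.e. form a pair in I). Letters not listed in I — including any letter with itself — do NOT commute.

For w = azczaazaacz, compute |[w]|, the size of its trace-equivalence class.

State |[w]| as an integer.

drop 0:a onto floor
drop 1:z onto {0:a}
drop 2:c onto {1:z}
drop 3:z onto {2:c}
drop 4:a onto {3:z}
drop 5:a onto {4:a}
drop 6:z onto {5:a}
drop 7:a onto {6:z}
drop 8:a onto {7:a}
drop 9:c onto {6:z}
drop 10:z onto {8:a, 9:c}
ground layer = {0:a}
drop-orders for the pieces not yet dropped (sum over which currently-grounded one goes next):
  1 to go: {10} 1
  2 to go: {8,10} 1  {9,10} 1
  3 to go: {7,8,10} 1  {8,9,10} 2
  4 to go: {7,8,9,10} 3
  5 to go: {6,7,8,9,10} 3
  6 to go: {5,6,7,8,9,10} 3
  7 to go: {4,5,6,7,8,9,10} 3
  8 to go: {3,4,5,6,7,8,9,10} 3
  9 to go: {2,3,4,5,6,7,8,9,10} 3
  if 0:a drops first: 3 orders

3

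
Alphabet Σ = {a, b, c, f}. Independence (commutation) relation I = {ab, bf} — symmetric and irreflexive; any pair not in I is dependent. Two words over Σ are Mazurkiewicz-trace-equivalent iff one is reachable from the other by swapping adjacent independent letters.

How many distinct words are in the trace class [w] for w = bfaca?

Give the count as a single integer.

3

piece 0:b — minimal
piece 1:f — minimal
piece 2:a rests on {1:f}
piece 3:c rests on {0:b, 2:a}
piece 4:a rests on {3:c}
minimal pieces: {0:b, 1:f}
ways to finish when only these pieces remain (= sum over removing one remaining piece with nothing left below it):
  1 left: {4}→1
  2 left: {3,4}→1
  3 left: {0,3,4}→1  {2,3,4}→1
  placing 0:b first → 1 extensions
  placing 1:f first → 2 extensions
total linear extensions = 3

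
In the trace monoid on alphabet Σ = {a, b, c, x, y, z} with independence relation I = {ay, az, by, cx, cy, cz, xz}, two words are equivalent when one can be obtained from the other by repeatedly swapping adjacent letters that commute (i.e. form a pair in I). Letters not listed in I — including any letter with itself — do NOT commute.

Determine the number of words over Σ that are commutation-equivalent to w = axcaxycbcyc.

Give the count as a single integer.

#0=a has no predecessor
#1=x depends on [0:a]
#2=c depends on [0:a]
#3=a depends on [1:x, 2:c]
#4=x depends on [3:a]
#5=y depends on [4:x]
#6=c depends on [3:a]
#7=b depends on [4:x, 6:c]
#8=c depends on [7:b]
#9=y depends on [5:y]
#10=c depends on [8:c]
sources: [0:a]
N(rest) = Σ N(rest − s) over sources s of rest; N(one piece) = 1:
  size 1 → [9]=1  [10]=1
  size 2 → [5,9]=1  [8,10]=1  [9,10]=2
  size 3 → [5,9,10]=3  [7,8,10]=1  [8,9,10]=3
  size 4 → [5,8,9,10]=6  [6,7,8,10]=1  [7,8,9,10]=4
  size 5 → [5,7,8,9,10]=10  [6,7,8,9,10]=5
  size 6 → [4,5,7,8,9,10]=10  [5,6,7,8,9,10]=15
  size 7 → [4,5,6,7,8,9,10]=25
  size 8 → [3,4,5,6,7,8,9,10]=25
  size 9 → [1,3,4,5,6,7,8,9,10]=25  [2,3,4,5,6,7,8,9,10]=25
  first=0(a) contributes 50

50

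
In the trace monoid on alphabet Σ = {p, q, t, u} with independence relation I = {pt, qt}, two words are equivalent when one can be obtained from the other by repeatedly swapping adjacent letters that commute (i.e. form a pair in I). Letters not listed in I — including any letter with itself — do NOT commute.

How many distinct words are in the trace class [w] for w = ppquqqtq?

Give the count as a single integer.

4

drop 0:p onto floor
drop 1:p onto {0:p}
drop 2:q onto {1:p}
drop 3:u onto {2:q}
drop 4:q onto {3:u}
drop 5:q onto {4:q}
drop 6:t onto {3:u}
drop 7:q onto {5:q}
ground layer = {0:p}
drop-orders for the pieces not yet dropped (sum over which currently-grounded one goes next):
  1 to go: {6} 1  {7} 1
  2 to go: {5,7} 1  {6,7} 2
  3 to go: {4,5,7} 1  {5,6,7} 3
  4 to go: {4,5,6,7} 4
  5 to go: {3,4,5,6,7} 4
  6 to go: {2,3,4,5,6,7} 4
  if 0:p drops first: 4 orders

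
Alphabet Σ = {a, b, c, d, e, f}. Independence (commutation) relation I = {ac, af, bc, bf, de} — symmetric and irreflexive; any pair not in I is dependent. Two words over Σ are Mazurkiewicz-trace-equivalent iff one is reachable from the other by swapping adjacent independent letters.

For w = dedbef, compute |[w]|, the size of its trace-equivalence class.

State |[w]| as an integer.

3

0(d) covers ∅
1(e) covers ∅
2(d) covers 0:d
3(b) covers 1:e, 2:d
4(e) covers 3:b
5(f) covers 4:e
floor of heap: 0:d, 1:e
completions by unplaced set U, small U first (add the entries for U minus each lowest piece of U):
  |U|=1: {5}:1
  |U|=2: {4,5}:1
  |U|=3: {3,4,5}:1
  |U|=4: {1,3,4,5}:1  {2,3,4,5}:1
  start at 0(d): 2
  start at 1(e): 1
sum over floor = 3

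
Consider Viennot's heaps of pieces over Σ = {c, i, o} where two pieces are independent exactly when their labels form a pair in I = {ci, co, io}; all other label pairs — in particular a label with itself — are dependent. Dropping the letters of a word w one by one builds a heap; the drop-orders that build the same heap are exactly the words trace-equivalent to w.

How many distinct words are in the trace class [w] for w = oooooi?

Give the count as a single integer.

6

#0=o has no predecessor
#1=o depends on [0:o]
#2=o depends on [1:o]
#3=o depends on [2:o]
#4=o depends on [3:o]
#5=i has no predecessor
sources: [0:o, 5:i]
N(rest) = Σ N(rest − s) over sources s of rest; N(one piece) = 1:
  size 1 → [4]=1  [5]=1
  size 2 → [3,4]=1  [4,5]=2
  size 3 → [2,3,4]=1  [3,4,5]=3
  size 4 → [1,2,3,4]=1  [2,3,4,5]=4
  first=0(o) contributes 5
  first=5(i) contributes 1
|[w]| = 6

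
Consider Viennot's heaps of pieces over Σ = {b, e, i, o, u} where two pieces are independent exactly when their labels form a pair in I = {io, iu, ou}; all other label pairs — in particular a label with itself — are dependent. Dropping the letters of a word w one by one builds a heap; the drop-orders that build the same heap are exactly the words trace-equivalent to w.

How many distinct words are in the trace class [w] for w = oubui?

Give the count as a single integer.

4

piece 0:o — minimal
piece 1:u — minimal
piece 2:b rests on {0:o, 1:u}
piece 3:u rests on {2:b}
piece 4:i rests on {2:b}
minimal pieces: {0:o, 1:u}
ways to finish when only these pieces remain (= sum over removing one remaining piece with nothing left below it):
  1 left: {3}→1  {4}→1
  2 left: {3,4}→2
  3 left: {2,3,4}→2
  placing 0:o first → 2 extensions
  placing 1:u first → 2 extensions
total linear extensions = 4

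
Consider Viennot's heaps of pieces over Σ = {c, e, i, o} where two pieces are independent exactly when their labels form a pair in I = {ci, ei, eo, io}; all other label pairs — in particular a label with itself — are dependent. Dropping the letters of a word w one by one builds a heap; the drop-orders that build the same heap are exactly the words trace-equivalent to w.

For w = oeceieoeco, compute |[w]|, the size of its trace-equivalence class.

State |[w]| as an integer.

0(o) covers ∅
1(e) covers ∅
2(c) covers 0:o, 1:e
3(e) covers 2:c
4(i) covers ∅
5(e) covers 3:e
6(o) covers 2:c
7(e) covers 5:e
8(c) covers 6:o, 7:e
9(o) covers 8:c
floor of heap: 0:o, 1:e, 4:i
completions by unplaced set U, small U first (add the entries for U minus each lowest piece of U):
  |U|=1: {4}:1  {9}:1
  |U|=2: {4,9}:2  {8,9}:1
  |U|=3: {4,8,9}:3  {6,8,9}:1  {7,8,9}:1
  |U|=4: {4,6,8,9}:4  {4,7,8,9}:4  {5,7,8,9}:1  {6,7,8,9}:2
  |U|=5: {3,5,7,8,9}:1  {4,5,7,8,9}:5  {4,6,7,8,9}:10  {5,6,7,8,9}:3
  |U|=6: {3,4,5,7,8,9}:6  {3,5,6,7,8,9}:4  {4,5,6,7,8,9}:18
  |U|=7: {2,3,5,6,7,8,9}:4  {3,4,5,6,7,8,9}:28
  |U|=8: {0,2,3,5,6,7,8,9}:4  {1,2,3,5,6,7,8,9}:4  {2,3,4,5,6,7,8,9}:32
  start at 0(o): 36
  start at 1(e): 36
  start at 4(i): 8
sum over floor = 80

80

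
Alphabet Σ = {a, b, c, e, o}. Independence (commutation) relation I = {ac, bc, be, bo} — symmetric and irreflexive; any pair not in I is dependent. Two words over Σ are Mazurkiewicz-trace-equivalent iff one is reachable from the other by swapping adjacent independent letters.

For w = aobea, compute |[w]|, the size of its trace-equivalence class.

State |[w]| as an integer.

3

drop 0:a onto floor
drop 1:o onto {0:a}
drop 2:b onto {0:a}
drop 3:e onto {1:o}
drop 4:a onto {2:b, 3:e}
ground layer = {0:a}
drop-orders for the pieces not yet dropped (sum over which currently-grounded one goes next):
  1 to go: {4} 1
  2 to go: {2,4} 1  {3,4} 1
  3 to go: {1,3,4} 1  {2,3,4} 2
  if 0:a drops first: 3 orders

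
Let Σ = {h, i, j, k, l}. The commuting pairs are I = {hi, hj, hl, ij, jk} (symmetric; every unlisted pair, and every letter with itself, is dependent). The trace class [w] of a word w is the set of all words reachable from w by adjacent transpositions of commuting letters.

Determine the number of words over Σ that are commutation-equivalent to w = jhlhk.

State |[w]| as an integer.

piece 0:j — minimal
piece 1:h — minimal
piece 2:l rests on {0:j}
piece 3:h rests on {1:h}
piece 4:k rests on {2:l, 3:h}
minimal pieces: {0:j, 1:h}
ways to finish when only these pieces remain (= sum over removing one remaining piece with nothing left below it):
  1 left: {4}→1
  2 left: {2,4}→1  {3,4}→1
  3 left: {0,2,4}→1  {1,3,4}→1  {2,3,4}→2
  placing 0:j first → 3 extensions
  placing 1:h first → 3 extensions
total linear extensions = 6

6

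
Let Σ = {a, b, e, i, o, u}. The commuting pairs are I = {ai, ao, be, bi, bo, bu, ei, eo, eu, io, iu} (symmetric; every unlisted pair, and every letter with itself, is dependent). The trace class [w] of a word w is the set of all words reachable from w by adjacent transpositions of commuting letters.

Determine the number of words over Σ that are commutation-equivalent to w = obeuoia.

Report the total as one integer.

224

drop 0:o onto floor
drop 1:b onto floor
drop 2:e onto floor
drop 3:u onto {0:o}
drop 4:o onto {3:u}
drop 5:i onto floor
drop 6:a onto {1:b, 2:e, 3:u}
ground layer = {0:o, 1:b, 2:e, 5:i}
drop-orders for the pieces not yet dropped (sum over which currently-grounded one goes next):
  1 to go: {4} 1  {5} 1  {6} 1
  2 to go: {1,6} 1  {2,6} 1  {4,5} 2  {4,6} 2  {5,6} 2
  3 to go: {1,2,6} 2  {1,4,6} 3  {1,5,6} 3  {2,4,6} 3  {2,5,6} 3  {3,4,6} 2  {4,5,6} 6
  4 to go: {0,3,4,6} 2  {1,2,4,6} 8  {1,2,5,6} 8  {1,3,4,6} 5  {1,4,5,6} 12  {2,3,4,6} 5  {2,4,5,6} 12  {3,4,5,6} 8
  5 to go: {0,1,3,4,6} 7  {0,2,3,4,6} 7  {0,3,4,5,6} 10  {1,2,3,4,6} 18  {1,2,4,5,6} 40  {1,3,4,5,6} 25  {2,3,4,5,6} 25
  if 0:o drops first: 108 orders
  if 1:b drops first: 42 orders
  if 2:e drops first: 42 orders
  if 5:i drops first: 32 orders
heap linearizations: 224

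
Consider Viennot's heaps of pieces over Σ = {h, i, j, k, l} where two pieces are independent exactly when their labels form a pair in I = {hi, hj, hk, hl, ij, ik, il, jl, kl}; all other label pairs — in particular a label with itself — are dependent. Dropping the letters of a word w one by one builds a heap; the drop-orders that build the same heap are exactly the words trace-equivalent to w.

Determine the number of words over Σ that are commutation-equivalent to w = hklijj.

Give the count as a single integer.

#0=h has no predecessor
#1=k has no predecessor
#2=l has no predecessor
#3=i has no predecessor
#4=j depends on [1:k]
#5=j depends on [4:j]
sources: [0:h, 1:k, 2:l, 3:i]
N(rest) = Σ N(rest − s) over sources s of rest; N(one piece) = 1:
  size 1 → [0]=1  [2]=1  [3]=1  [5]=1
  size 2 → [0,2]=2  [0,3]=2  [0,5]=2  [2,3]=2  [2,5]=2  [3,5]=2  [4,5]=1
  size 3 → [0,2,3]=6  [0,2,5]=6  [0,3,5]=6  [0,4,5]=3  [1,4,5]=1  [2,3,5]=6  [2,4,5]=3  [3,4,5]=3
  size 4 → [0,1,4,5]=4  [0,2,3,5]=24  [0,2,4,5]=12  [0,3,4,5]=12  [1,2,4,5]=4  [1,3,4,5]=4  [2,3,4,5]=12
  first=0(h) contributes 20
  first=1(k) contributes 60
  first=2(l) contributes 20
  first=3(i) contributes 20
|[w]| = 120

120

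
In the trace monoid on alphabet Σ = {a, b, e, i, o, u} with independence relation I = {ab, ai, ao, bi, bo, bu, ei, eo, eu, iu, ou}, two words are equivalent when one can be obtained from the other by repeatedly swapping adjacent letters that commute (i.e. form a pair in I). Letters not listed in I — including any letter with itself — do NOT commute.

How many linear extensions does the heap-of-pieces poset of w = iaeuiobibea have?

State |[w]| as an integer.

1650

piece 0:i — minimal
piece 1:a — minimal
piece 2:e rests on {1:a}
piece 3:u rests on {1:a}
piece 4:i rests on {0:i}
piece 5:o rests on {4:i}
piece 6:b rests on {2:e}
piece 7:i rests on {5:o}
piece 8:b rests on {6:b}
piece 9:e rests on {8:b}
piece 10:a rests on {3:u, 9:e}
minimal pieces: {0:i, 1:a}
ways to finish when only these pieces remain (= sum over removing one remaining piece with nothing left below it):
  1 left: {7}→1  {10}→1
  2 left: {3,10}→1  {5,7}→1  {7,10}→2  {9,10}→1
  3 left: {3,7,10}→3  {3,9,10}→2  {4,5,7}→1  {5,7,10}→3  {7,9,10}→3  {8,9,10}→1
  4 left: {0,4,5,7}→1  {3,5,7,10}→6  {3,7,9,10}→8  {3,8,9,10}→3  {4,5,7,10}→4  {5,7,9,10}→6  {6,8,9,10}→1  {7,8,9,10}→4
  5 left: {0,4,5,7,10}→5  {2,6,8,9,10}→1  {3,4,5,7,10}→10  {3,5,7,9,10}→20  {3,6,8,9,10}→4  {3,7,8,9,10}→15  {4,5,7,9,10}→10  {5,7,8,9,10}→10  {6,7,8,9,10}→5
  6 left: {0,3,4,5,7,10}→15  {0,4,5,7,9,10}→15  {2,3,6,8,9,10}→5  {2,6,7,8,9,10}→6  {3,4,5,7,9,10}→40  {3,5,7,8,9,10}→45  {3,6,7,8,9,10}→24  {4,5,7,8,9,10}→20  {5,6,7,8,9,10}→15
  7 left: {0,3,4,5,7,9,10}→70  {0,4,5,7,8,9,10}→35  {1,2,3,6,8,9,10}→5  {2,3,6,7,8,9,10}→35  {2,5,6,7,8,9,10}→21  {3,4,5,7,8,9,10}→105  {3,5,6,7,8,9,10}→84  {4,5,6,7,8,9,10}→35
  8 left: {0,3,4,5,7,8,9,10}→210  {0,4,5,6,7,8,9,10}→70  {1,2,3,6,7,8,9,10}→40  {2,3,5,6,7,8,9,10}→140  {2,4,5,6,7,8,9,10}→56  {3,4,5,6,7,8,9,10}→224
  9 left: {0,2,4,5,6,7,8,9,10}→126  {0,3,4,5,6,7,8,9,10}→504  {1,2,3,5,6,7,8,9,10}→180  {2,3,4,5,6,7,8,9,10}→420
  placing 0:i first → 600 extensions
  placing 1:a first → 1050 extensions
total linear extensions = 1650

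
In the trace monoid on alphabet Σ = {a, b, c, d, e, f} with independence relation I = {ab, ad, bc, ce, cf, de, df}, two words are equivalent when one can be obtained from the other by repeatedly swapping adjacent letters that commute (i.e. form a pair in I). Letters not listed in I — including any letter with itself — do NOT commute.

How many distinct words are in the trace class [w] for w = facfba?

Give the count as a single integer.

drop 0:f onto floor
drop 1:a onto {0:f}
drop 2:c onto {1:a}
drop 3:f onto {1:a}
drop 4:b onto {3:f}
drop 5:a onto {2:c, 3:f}
ground layer = {0:f}
drop-orders for the pieces not yet dropped (sum over which currently-grounded one goes next):
  1 to go: {4} 1  {5} 1
  2 to go: {2,5} 1  {4,5} 2
  3 to go: {2,4,5} 3  {3,4,5} 2
  4 to go: {2,3,4,5} 5
  if 0:f drops first: 5 orders

5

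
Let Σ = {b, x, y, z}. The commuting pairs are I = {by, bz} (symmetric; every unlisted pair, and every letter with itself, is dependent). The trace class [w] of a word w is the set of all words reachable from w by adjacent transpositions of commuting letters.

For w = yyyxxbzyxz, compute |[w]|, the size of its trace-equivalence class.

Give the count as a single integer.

drop 0:y onto floor
drop 1:y onto {0:y}
drop 2:y onto {1:y}
drop 3:x onto {2:y}
drop 4:x onto {3:x}
drop 5:b onto {4:x}
drop 6:z onto {4:x}
drop 7:y onto {6:z}
drop 8:x onto {5:b, 7:y}
drop 9:z onto {8:x}
ground layer = {0:y}
drop-orders for the pieces not yet dropped (sum over which currently-grounded one goes next):
  1 to go: {9} 1
  2 to go: {8,9} 1
  3 to go: {5,8,9} 1  {7,8,9} 1
  4 to go: {5,7,8,9} 2  {6,7,8,9} 1
  5 to go: {5,6,7,8,9} 3
  6 to go: {4,5,6,7,8,9} 3
  7 to go: {3,4,5,6,7,8,9} 3
  8 to go: {2,3,4,5,6,7,8,9} 3
  if 0:y drops first: 3 orders

3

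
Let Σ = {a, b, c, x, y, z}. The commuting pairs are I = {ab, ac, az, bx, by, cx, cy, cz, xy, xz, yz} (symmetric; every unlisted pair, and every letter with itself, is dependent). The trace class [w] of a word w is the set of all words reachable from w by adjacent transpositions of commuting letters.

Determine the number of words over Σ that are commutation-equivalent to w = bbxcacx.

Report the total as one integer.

35

drop 0:b onto floor
drop 1:b onto {0:b}
drop 2:x onto floor
drop 3:c onto {1:b}
drop 4:a onto {2:x}
drop 5:c onto {3:c}
drop 6:x onto {4:a}
ground layer = {0:b, 2:x}
drop-orders for the pieces not yet dropped (sum over which currently-grounded one goes next):
  1 to go: {5} 1  {6} 1
  2 to go: {3,5} 1  {4,6} 1  {5,6} 2
  3 to go: {1,3,5} 1  {2,4,6} 1  {3,5,6} 3  {4,5,6} 3
  4 to go: {0,1,3,5} 1  {1,3,5,6} 4  {2,4,5,6} 4  {3,4,5,6} 6
  5 to go: {0,1,3,5,6} 5  {1,3,4,5,6} 10  {2,3,4,5,6} 10
  if 0:b drops first: 20 orders
  if 2:x drops first: 15 orders
heap linearizations: 35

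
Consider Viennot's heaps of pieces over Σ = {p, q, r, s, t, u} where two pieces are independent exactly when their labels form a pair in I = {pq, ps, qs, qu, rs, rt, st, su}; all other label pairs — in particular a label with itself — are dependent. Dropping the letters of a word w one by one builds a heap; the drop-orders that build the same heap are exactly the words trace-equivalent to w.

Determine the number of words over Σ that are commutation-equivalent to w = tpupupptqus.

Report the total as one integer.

22

drop 0:t onto floor
drop 1:p onto {0:t}
drop 2:u onto {1:p}
drop 3:p onto {2:u}
drop 4:u onto {3:p}
drop 5:p onto {4:u}
drop 6:p onto {5:p}
drop 7:t onto {6:p}
drop 8:q onto {7:t}
drop 9:u onto {7:t}
drop 10:s onto floor
ground layer = {0:t, 10:s}
drop-orders for the pieces not yet dropped (sum over which currently-grounded one goes next):
  1 to go: {8} 1  {9} 1  {10} 1
  2 to go: {8,9} 2  {8,10} 2  {9,10} 2
  3 to go: {7,8,9} 2  {8,9,10} 6
  4 to go: {6,7,8,9} 2  {7,8,9,10} 8
  5 to go: {5,6,7,8,9} 2  {6,7,8,9,10} 10
  6 to go: {4,5,6,7,8,9} 2  {5,6,7,8,9,10} 12
  7 to go: {3,4,5,6,7,8,9} 2  {4,5,6,7,8,9,10} 14
  8 to go: {2,3,4,5,6,7,8,9} 2  {3,4,5,6,7,8,9,10} 16
  9 to go: {1,2,3,4,5,6,7,8,9} 2  {2,3,4,5,6,7,8,9,10} 18
  if 0:t drops first: 20 orders
  if 10:s drops first: 2 orders
heap linearizations: 22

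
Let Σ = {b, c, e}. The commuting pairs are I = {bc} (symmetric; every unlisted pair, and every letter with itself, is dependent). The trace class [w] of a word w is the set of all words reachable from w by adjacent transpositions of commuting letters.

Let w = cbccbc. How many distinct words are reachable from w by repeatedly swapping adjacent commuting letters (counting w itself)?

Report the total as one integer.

15

piece 0:c — minimal
piece 1:b — minimal
piece 2:c rests on {0:c}
piece 3:c rests on {2:c}
piece 4:b rests on {1:b}
piece 5:c rests on {3:c}
minimal pieces: {0:c, 1:b}
ways to finish when only these pieces remain (= sum over removing one remaining piece with nothing left below it):
  1 left: {4}→1  {5}→1
  2 left: {1,4}→1  {3,5}→1  {4,5}→2
  3 left: {1,4,5}→3  {2,3,5}→1  {3,4,5}→3
  4 left: {0,2,3,5}→1  {1,3,4,5}→6  {2,3,4,5}→4
  placing 0:c first → 10 extensions
  placing 1:b first → 5 extensions
total linear extensions = 15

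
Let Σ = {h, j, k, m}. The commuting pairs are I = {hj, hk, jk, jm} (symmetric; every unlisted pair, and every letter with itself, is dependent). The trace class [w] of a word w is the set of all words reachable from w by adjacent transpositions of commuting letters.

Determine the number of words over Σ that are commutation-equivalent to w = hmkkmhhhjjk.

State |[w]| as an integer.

drop 0:h onto floor
drop 1:m onto {0:h}
drop 2:k onto {1:m}
drop 3:k onto {2:k}
drop 4:m onto {3:k}
drop 5:h onto {4:m}
drop 6:h onto {5:h}
drop 7:h onto {6:h}
drop 8:j onto floor
drop 9:j onto {8:j}
drop 10:k onto {4:m}
ground layer = {0:h, 8:j}
drop-orders for the pieces not yet dropped (sum over which currently-grounded one goes next):
  1 to go: {7} 1  {9} 1  {10} 1
  2 to go: {6,7} 1  {7,9} 2  {7,10} 2  {8,9} 1  {9,10} 2
  3 to go: {5,6,7} 1  {6,7,9} 3  {6,7,10} 3  {7,8,9} 3  {7,9,10} 6  {8,9,10} 3
  4 to go: {5,6,7,9} 4  {5,6,7,10} 4  {6,7,8,9} 6  {6,7,9,10} 12  {7,8,9,10} 12
  5 to go: {4,5,6,7,10} 4  {5,6,7,8,9} 10  {5,6,7,9,10} 20  {6,7,8,9,10} 30
  6 to go: {3,4,5,6,7,10} 4  {4,5,6,7,9,10} 24  {5,6,7,8,9,10} 60
  7 to go: {2,3,4,5,6,7,10} 4  {3,4,5,6,7,9,10} 28  {4,5,6,7,8,9,10} 84
  8 to go: {1,2,3,4,5,6,7,10} 4  {2,3,4,5,6,7,9,10} 32  {3,4,5,6,7,8,9,10} 112
  9 to go: {0,1,2,3,4,5,6,7,10} 4  {1,2,3,4,5,6,7,9,10} 36  {2,3,4,5,6,7,8,9,10} 144
  if 0:h drops first: 180 orders
  if 8:j drops first: 40 orders
heap linearizations: 220

220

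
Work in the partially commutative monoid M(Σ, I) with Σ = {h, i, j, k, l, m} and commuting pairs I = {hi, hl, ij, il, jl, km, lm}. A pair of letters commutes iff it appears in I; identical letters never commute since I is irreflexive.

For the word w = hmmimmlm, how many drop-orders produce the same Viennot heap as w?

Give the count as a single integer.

8

0(h) covers ∅
1(m) covers 0:h
2(m) covers 1:m
3(i) covers 2:m
4(m) covers 3:i
5(m) covers 4:m
6(l) covers ∅
7(m) covers 5:m
floor of heap: 0:h, 6:l
completions by unplaced set U, small U first (add the entries for U minus each lowest piece of U):
  |U|=1: {6}:1  {7}:1
  |U|=2: {5,7}:1  {6,7}:2
  |U|=3: {4,5,7}:1  {5,6,7}:3
  |U|=4: {3,4,5,7}:1  {4,5,6,7}:4
  |U|=5: {2,3,4,5,7}:1  {3,4,5,6,7}:5
  |U|=6: {1,2,3,4,5,7}:1  {2,3,4,5,6,7}:6
  start at 0(h): 7
  start at 6(l): 1
sum over floor = 8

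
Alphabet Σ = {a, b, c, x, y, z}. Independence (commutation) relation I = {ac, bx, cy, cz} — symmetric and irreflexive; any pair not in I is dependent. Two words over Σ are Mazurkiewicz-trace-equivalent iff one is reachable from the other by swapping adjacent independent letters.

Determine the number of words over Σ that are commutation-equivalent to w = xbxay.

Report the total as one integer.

3

drop 0:x onto floor
drop 1:b onto floor
drop 2:x onto {0:x}
drop 3:a onto {1:b, 2:x}
drop 4:y onto {3:a}
ground layer = {0:x, 1:b}
drop-orders for the pieces not yet dropped (sum over which currently-grounded one goes next):
  1 to go: {4} 1
  2 to go: {3,4} 1
  3 to go: {1,3,4} 1  {2,3,4} 1
  if 0:x drops first: 2 orders
  if 1:b drops first: 1 orders
heap linearizations: 3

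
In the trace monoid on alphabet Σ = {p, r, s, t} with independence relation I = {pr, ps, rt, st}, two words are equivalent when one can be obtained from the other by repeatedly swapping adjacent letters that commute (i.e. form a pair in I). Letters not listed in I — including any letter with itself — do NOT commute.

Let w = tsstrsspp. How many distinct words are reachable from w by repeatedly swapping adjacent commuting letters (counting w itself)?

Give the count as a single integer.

piece 0:t — minimal
piece 1:s — minimal
piece 2:s rests on {1:s}
piece 3:t rests on {0:t}
piece 4:r rests on {2:s}
piece 5:s rests on {4:r}
piece 6:s rests on {5:s}
piece 7:p rests on {3:t}
piece 8:p rests on {7:p}
minimal pieces: {0:t, 1:s}
ways to finish when only these pieces remain (= sum over removing one remaining piece with nothing left below it):
  1 left: {6}→1  {8}→1
  2 left: {5,6}→1  {6,8}→2  {7,8}→1
  3 left: {3,7,8}→1  {4,5,6}→1  {5,6,8}→3  {6,7,8}→3
  4 left: {0,3,7,8}→1  {2,4,5,6}→1  {3,6,7,8}→4  {4,5,6,8}→4  {5,6,7,8}→6
  5 left: {0,3,6,7,8}→5  {1,2,4,5,6}→1  {2,4,5,6,8}→5  {3,5,6,7,8}→10  {4,5,6,7,8}→10
  6 left: {0,3,5,6,7,8}→15  {1,2,4,5,6,8}→6  {2,4,5,6,7,8}→15  {3,4,5,6,7,8}→20
  7 left: {0,3,4,5,6,7,8}→35  {1,2,4,5,6,7,8}→21  {2,3,4,5,6,7,8}→35
  placing 0:t first → 56 extensions
  placing 1:s first → 70 extensions
total linear extensions = 126

126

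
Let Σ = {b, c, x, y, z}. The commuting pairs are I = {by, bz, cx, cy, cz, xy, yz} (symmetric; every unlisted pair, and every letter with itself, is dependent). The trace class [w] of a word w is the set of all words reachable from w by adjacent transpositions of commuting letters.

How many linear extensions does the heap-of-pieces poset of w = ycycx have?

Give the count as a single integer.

0(y) covers ∅
1(c) covers ∅
2(y) covers 0:y
3(c) covers 1:c
4(x) covers ∅
floor of heap: 0:y, 1:c, 4:x
completions by unplaced set U, small U first (add the entries for U minus each lowest piece of U):
  |U|=1: {2}:1  {3}:1  {4}:1
  |U|=2: {0,2}:1  {1,3}:1  {2,3}:2  {2,4}:2  {3,4}:2
  |U|=3: {0,2,3}:3  {0,2,4}:3  {1,2,3}:3  {1,3,4}:3  {2,3,4}:6
  start at 0(y): 12
  start at 1(c): 12
  start at 4(x): 6
sum over floor = 30

30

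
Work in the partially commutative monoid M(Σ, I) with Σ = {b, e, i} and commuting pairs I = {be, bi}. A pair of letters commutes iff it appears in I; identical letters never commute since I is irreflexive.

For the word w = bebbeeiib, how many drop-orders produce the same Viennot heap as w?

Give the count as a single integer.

#0=b has no predecessor
#1=e has no predecessor
#2=b depends on [0:b]
#3=b depends on [2:b]
#4=e depends on [1:e]
#5=e depends on [4:e]
#6=i depends on [5:e]
#7=i depends on [6:i]
#8=b depends on [3:b]
sources: [0:b, 1:e]
N(rest) = Σ N(rest − s) over sources s of rest; N(one piece) = 1:
  size 1 → [7]=1  [8]=1
  size 2 → [3,8]=1  [6,7]=1  [7,8]=2
  size 3 → [2,3,8]=1  [3,7,8]=3  [5,6,7]=1  [6,7,8]=3
  size 4 → [0,2,3,8]=1  [2,3,7,8]=4  [3,6,7,8]=6  [4,5,6,7]=1  [5,6,7,8]=4
  size 5 → [0,2,3,7,8]=5  [1,4,5,6,7]=1  [2,3,6,7,8]=10  [3,5,6,7,8]=10  [4,5,6,7,8]=5
  size 6 → [0,2,3,6,7,8]=15  [1,4,5,6,7,8]=6  [2,3,5,6,7,8]=20  [3,4,5,6,7,8]=15
  size 7 → [0,2,3,5,6,7,8]=35  [1,3,4,5,6,7,8]=21  [2,3,4,5,6,7,8]=35
  first=0(b) contributes 56
  first=1(e) contributes 70
|[w]| = 126

126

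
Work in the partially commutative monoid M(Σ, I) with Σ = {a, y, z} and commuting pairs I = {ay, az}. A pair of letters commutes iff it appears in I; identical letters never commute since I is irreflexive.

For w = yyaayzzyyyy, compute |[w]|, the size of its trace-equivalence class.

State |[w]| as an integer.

55

#0=y has no predecessor
#1=y depends on [0:y]
#2=a has no predecessor
#3=a depends on [2:a]
#4=y depends on [1:y]
#5=z depends on [4:y]
#6=z depends on [5:z]
#7=y depends on [6:z]
#8=y depends on [7:y]
#9=y depends on [8:y]
#10=y depends on [9:y]
sources: [0:y, 2:a]
N(rest) = Σ N(rest − s) over sources s of rest; N(one piece) = 1:
  size 1 → [3]=1  [10]=1
  size 2 → [2,3]=1  [3,10]=2  [9,10]=1
  size 3 → [2,3,10]=3  [3,9,10]=3  [8,9,10]=1
  size 4 → [2,3,9,10]=6  [3,8,9,10]=4  [7,8,9,10]=1
  size 5 → [2,3,8,9,10]=10  [3,7,8,9,10]=5  [6,7,8,9,10]=1
  size 6 → [2,3,7,8,9,10]=15  [3,6,7,8,9,10]=6  [5,6,7,8,9,10]=1
  size 7 → [2,3,6,7,8,9,10]=21  [3,5,6,7,8,9,10]=7  [4,5,6,7,8,9,10]=1
  size 8 → [1,4,5,6,7,8,9,10]=1  [2,3,5,6,7,8,9,10]=28  [3,4,5,6,7,8,9,10]=8
  size 9 → [0,1,4,5,6,7,8,9,10]=1  [1,3,4,5,6,7,8,9,10]=9  [2,3,4,5,6,7,8,9,10]=36
  first=0(y) contributes 45
  first=2(a) contributes 10
|[w]| = 55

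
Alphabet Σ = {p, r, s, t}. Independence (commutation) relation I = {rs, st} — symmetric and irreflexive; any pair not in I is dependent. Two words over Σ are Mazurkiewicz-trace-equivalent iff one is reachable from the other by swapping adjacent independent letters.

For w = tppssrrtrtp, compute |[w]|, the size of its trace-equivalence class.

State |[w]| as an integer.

21

#0=t has no predecessor
#1=p depends on [0:t]
#2=p depends on [1:p]
#3=s depends on [2:p]
#4=s depends on [3:s]
#5=r depends on [2:p]
#6=r depends on [5:r]
#7=t depends on [6:r]
#8=r depends on [7:t]
#9=t depends on [8:r]
#10=p depends on [4:s, 9:t]
sources: [0:t]
N(rest) = Σ N(rest − s) over sources s of rest; N(one piece) = 1:
  size 1 → [10]=1
  size 2 → [4,10]=1  [9,10]=1
  size 3 → [3,4,10]=1  [4,9,10]=2  [8,9,10]=1
  size 4 → [3,4,9,10]=3  [4,8,9,10]=3  [7,8,9,10]=1
  size 5 → [3,4,8,9,10]=6  [4,7,8,9,10]=4  [6,7,8,9,10]=1
  size 6 → [3,4,7,8,9,10]=10  [4,6,7,8,9,10]=5  [5,6,7,8,9,10]=1
  size 7 → [3,4,6,7,8,9,10]=15  [4,5,6,7,8,9,10]=6
  size 8 → [3,4,5,6,7,8,9,10]=21
  size 9 → [2,3,4,5,6,7,8,9,10]=21
  first=0(t) contributes 21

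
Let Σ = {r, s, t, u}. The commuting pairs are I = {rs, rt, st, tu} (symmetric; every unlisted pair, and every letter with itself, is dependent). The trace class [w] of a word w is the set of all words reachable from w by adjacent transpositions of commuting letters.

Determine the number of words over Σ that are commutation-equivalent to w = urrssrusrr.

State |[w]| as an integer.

30

#0=u has no predecessor
#1=r depends on [0:u]
#2=r depends on [1:r]
#3=s depends on [0:u]
#4=s depends on [3:s]
#5=r depends on [2:r]
#6=u depends on [4:s, 5:r]
#7=s depends on [6:u]
#8=r depends on [6:u]
#9=r depends on [8:r]
sources: [0:u]
N(rest) = Σ N(rest − s) over sources s of rest; N(one piece) = 1:
  size 1 → [7]=1  [9]=1
  size 2 → [7,9]=2  [8,9]=1
  size 3 → [7,8,9]=3
  size 4 → [6,7,8,9]=3
  size 5 → [4,6,7,8,9]=3  [5,6,7,8,9]=3
  size 6 → [2,5,6,7,8,9]=3  [3,4,6,7,8,9]=3  [4,5,6,7,8,9]=6
  size 7 → [1,2,5,6,7,8,9]=3  [2,4,5,6,7,8,9]=9  [3,4,5,6,7,8,9]=9
  size 8 → [1,2,4,5,6,7,8,9]=12  [2,3,4,5,6,7,8,9]=18
  first=0(u) contributes 30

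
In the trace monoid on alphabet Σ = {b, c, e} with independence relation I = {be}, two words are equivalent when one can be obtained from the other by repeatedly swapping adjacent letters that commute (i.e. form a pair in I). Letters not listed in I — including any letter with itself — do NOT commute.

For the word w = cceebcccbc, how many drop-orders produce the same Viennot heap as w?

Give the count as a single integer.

#0=c has no predecessor
#1=c depends on [0:c]
#2=e depends on [1:c]
#3=e depends on [2:e]
#4=b depends on [1:c]
#5=c depends on [3:e, 4:b]
#6=c depends on [5:c]
#7=c depends on [6:c]
#8=b depends on [7:c]
#9=c depends on [8:b]
sources: [0:c]
N(rest) = Σ N(rest − s) over sources s of rest; N(one piece) = 1:
  size 1 → [9]=1
  size 2 → [8,9]=1
  size 3 → [7,8,9]=1
  size 4 → [6,7,8,9]=1
  size 5 → [5,6,7,8,9]=1
  size 6 → [3,5,6,7,8,9]=1  [4,5,6,7,8,9]=1
  size 7 → [2,3,5,6,7,8,9]=1  [3,4,5,6,7,8,9]=2
  size 8 → [2,3,4,5,6,7,8,9]=3
  first=0(c) contributes 3

3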